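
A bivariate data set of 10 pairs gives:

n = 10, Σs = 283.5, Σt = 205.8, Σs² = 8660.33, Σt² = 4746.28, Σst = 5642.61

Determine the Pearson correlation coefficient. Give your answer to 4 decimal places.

-0.3400

r = (nΣst − ΣsΣt) / √[(nΣs² − (Σs)²)(nΣt² − (Σt)²)]
Numerator: 10×5642.61 − 283.5×205.8 = -1918.2
Denominator: √[(86603.3 − 80372.25)(47462.8 − 42353.64)] = √[6231.05 × 5109.16] = 5642.2896
r = -1918.2 / 5642.2896 ≈ -0.3400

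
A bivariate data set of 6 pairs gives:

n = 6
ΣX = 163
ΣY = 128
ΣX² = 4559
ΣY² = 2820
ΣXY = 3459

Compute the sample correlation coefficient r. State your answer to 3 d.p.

r = (nΣXY − ΣXΣY) / √[(nΣX² − (ΣX)²)(nΣY² − (ΣY)²)]
Numerator: 6×3459 − 163×128 = -110
Denominator: √[(27354 − 26569)(16920 − 16384)] = √[785 × 536] = 648.6602
r = -110 / 648.6602 ≈ -0.170

-0.170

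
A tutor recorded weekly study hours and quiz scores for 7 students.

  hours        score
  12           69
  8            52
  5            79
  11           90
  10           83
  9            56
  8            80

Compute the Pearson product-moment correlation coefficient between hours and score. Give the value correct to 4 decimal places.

n = 7, Σx = 63, Σy = 509, Σx² = 599, Σy² = 38231, Σxy = 4603
nΣxy − ΣxΣy = 32221 − 32067 = 154
nΣx² − (Σx)² = 4193 − 3969 = 224; nΣy² − (Σy)² = 267617 − 259081 = 8536
r = 154 / √(224 × 8536) = 154 / 1382.7740 ≈ 0.1114

0.1114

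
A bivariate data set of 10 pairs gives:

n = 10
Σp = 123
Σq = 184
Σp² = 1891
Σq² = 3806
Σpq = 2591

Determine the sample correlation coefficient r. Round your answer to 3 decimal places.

0.822

r = (nΣpq − ΣpΣq) / √[(nΣp² − (Σp)²)(nΣq² − (Σq)²)]
Numerator: 10×2591 − 123×184 = 3278
Denominator: √[(18910 − 15129)(38060 − 33856)] = √[3781 × 4204] = 3986.8940
r = 3278 / 3986.8940 ≈ 0.822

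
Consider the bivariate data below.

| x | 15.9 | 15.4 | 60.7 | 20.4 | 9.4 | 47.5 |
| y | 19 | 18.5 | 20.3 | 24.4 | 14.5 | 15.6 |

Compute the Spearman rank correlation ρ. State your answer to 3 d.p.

Rank x: 3, 2, 6, 4, 1, 5
Rank y: 4, 3, 5, 6, 1, 2
d = rank(x) − rank(y): -1, -1, 1, -2, 0, 3; Σd² = 16
ρ = 1 − 6Σd² / [n(n²−1)] = 1 − 6×16 / (6×35) = 1 − 96/210 ≈ 0.543

0.543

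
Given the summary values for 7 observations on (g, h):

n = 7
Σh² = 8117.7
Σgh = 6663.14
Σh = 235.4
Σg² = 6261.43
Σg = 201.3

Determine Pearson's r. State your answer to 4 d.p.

r = (nΣgh − ΣgΣh) / √[(nΣg² − (Σg)²)(nΣh² − (Σh)²)]
Numerator: 7×6663.14 − 201.3×235.4 = -744.04
Denominator: √[(43830.01 − 40521.69)(56823.9 − 55413.16)] = √[3308.32 × 1410.74] = 2160.3656
r = -744.04 / 2160.3656 ≈ -0.3444

-0.3444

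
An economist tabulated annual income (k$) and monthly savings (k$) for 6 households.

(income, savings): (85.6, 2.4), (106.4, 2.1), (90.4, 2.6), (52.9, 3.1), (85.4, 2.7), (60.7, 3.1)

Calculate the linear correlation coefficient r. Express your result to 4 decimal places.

-0.9493

n = 6, Σx = 481.4, Σy = 16, Σx² = 40596.54, Σy² = 43.44, Σxy = 1246.66
nΣxy − ΣxΣy = 7479.96 − 7702.4 = -222.44
nΣx² − (Σx)² = 243579.24 − 231745.96 = 11833.28; nΣy² − (Σy)² = 260.64 − 256 = 4.64
r = -222.44 / √(11833.28 × 4.64) = -222.44 / 234.3212 ≈ -0.9493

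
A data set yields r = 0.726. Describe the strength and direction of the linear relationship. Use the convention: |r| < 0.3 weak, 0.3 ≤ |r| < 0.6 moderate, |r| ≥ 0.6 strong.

strong positive

r = 0.726 > 0 so the relationship is positive.
|r| = 0.726, which falls in the strong range.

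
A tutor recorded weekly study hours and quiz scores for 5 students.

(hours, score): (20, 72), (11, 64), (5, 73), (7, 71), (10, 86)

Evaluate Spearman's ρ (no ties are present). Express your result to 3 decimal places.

-0.300

Rank hours: 5, 4, 1, 2, 3
Rank score: 3, 1, 4, 2, 5
d = rank(hours) − rank(score): 2, 3, -3, 0, -2; Σd² = 26
ρ = 1 − 6Σd² / [n(n²−1)] = 1 − 6×26 / (5×24) = 1 − 156/120 ≈ -0.300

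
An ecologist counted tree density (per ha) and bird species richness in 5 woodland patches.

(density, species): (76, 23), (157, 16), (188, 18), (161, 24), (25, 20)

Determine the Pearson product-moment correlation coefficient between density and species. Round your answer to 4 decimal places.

-0.2774

n = 5, Σx = 607, Σy = 101, Σx² = 92315, Σy² = 2085, Σxy = 12008
nΣxy − ΣxΣy = 60040 − 61307 = -1267
nΣx² − (Σx)² = 461575 − 368449 = 93126; nΣy² − (Σy)² = 10425 − 10201 = 224
r = -1267 / √(93126 × 224) = -1267 / 4567.2994 ≈ -0.2774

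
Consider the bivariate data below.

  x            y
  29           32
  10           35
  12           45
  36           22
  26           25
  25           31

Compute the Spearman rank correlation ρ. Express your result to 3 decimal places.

-0.771

Rank x: 5, 1, 2, 6, 4, 3
Rank y: 4, 5, 6, 1, 2, 3
d = rank(x) − rank(y): 1, -4, -4, 5, 2, 0; Σd² = 62
ρ = 1 − 6Σd² / [n(n²−1)] = 1 − 6×62 / (6×35) = 1 − 372/210 ≈ -0.771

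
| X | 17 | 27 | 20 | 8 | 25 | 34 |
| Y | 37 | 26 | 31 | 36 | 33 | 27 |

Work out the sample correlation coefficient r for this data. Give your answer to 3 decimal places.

n = 6, ΣX = 131, ΣY = 190, ΣX² = 3263, ΣY² = 6120, ΣXY = 3982
nΣXY − ΣXΣY = 23892 − 24890 = -998
nΣX² − (ΣX)² = 19578 − 17161 = 2417; nΣY² − (ΣY)² = 36720 − 36100 = 620
r = -998 / √(2417 × 620) = -998 / 1224.1487 ≈ -0.815

-0.815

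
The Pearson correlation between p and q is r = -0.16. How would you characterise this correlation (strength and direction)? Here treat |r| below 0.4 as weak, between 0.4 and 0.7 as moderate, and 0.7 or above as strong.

r = -0.16 < 0 so the relationship is negative.
|r| = 0.16, which falls in the weak range.

weak negative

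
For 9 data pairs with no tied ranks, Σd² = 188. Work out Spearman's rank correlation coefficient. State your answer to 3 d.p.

-0.567

ρ = 1 − 6Σd² / [n(n²−1)] = 1 − 6×188 / (9×80)
  = 1 − 1128/720 = 1 − 1.5667 ≈ -0.567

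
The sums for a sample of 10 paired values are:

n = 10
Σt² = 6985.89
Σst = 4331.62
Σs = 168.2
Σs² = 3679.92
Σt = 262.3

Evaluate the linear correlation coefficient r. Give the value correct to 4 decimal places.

-0.2676

r = (nΣst − ΣsΣt) / √[(nΣs² − (Σs)²)(nΣt² − (Σt)²)]
Numerator: 10×4331.62 − 168.2×262.3 = -802.66
Denominator: √[(36799.2 − 28291.24)(69858.9 − 68801.29)] = √[8507.96 × 1057.61] = 2999.6839
r = -802.66 / 2999.6839 ≈ -0.2676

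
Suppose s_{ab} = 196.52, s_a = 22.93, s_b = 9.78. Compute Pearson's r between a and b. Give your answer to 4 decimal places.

r = Cov(a,b) / (s_a · s_b) = 196.52 / (22.93 × 9.78)
  = 196.52 / 224.2554 ≈ 0.8763

0.8763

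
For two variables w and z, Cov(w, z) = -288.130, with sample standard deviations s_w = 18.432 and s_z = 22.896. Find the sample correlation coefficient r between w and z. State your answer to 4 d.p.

-0.6827

r = Cov(w,z) / (s_w · s_z) = -288.130 / (18.432 × 22.896)
  = -288.130 / 422.0191 ≈ -0.6827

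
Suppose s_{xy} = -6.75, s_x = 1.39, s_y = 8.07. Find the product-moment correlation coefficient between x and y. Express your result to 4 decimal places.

r = Cov(x,y) / (s_x · s_y) = -6.75 / (1.39 × 8.07)
  = -6.75 / 11.2173 ≈ -0.6017

-0.6017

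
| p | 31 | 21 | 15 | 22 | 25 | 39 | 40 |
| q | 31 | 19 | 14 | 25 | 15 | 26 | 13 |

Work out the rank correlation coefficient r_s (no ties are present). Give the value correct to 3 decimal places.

0.107

Rank p: 5, 2, 1, 3, 4, 6, 7
Rank q: 7, 4, 2, 5, 3, 6, 1
d = rank(p) − rank(q): -2, -2, -1, -2, 1, 0, 6; Σd² = 50
ρ = 1 − 6Σd² / [n(n²−1)] = 1 − 6×50 / (7×48) = 1 − 300/336 ≈ 0.107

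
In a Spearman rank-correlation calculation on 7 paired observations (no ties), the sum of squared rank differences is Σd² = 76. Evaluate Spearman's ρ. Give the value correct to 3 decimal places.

ρ = 1 − 6Σd² / [n(n²−1)] = 1 − 6×76 / (7×48)
  = 1 − 456/336 = 1 − 1.3571 ≈ -0.357

-0.357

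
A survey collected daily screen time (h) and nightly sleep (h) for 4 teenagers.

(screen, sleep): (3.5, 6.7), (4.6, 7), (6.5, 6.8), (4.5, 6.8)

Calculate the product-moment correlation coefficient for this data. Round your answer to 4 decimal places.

n = 4, Σx = 19.1, Σy = 27.3, Σx² = 95.91, Σy² = 186.37, Σxy = 130.45
nΣxy − ΣxΣy = 521.8 − 521.43 = 0.37
nΣx² − (Σx)² = 383.64 − 364.81 = 18.83; nΣy² − (Σy)² = 745.48 − 745.29 = 0.19
r = 0.37 / √(18.83 × 0.19) = 0.37 / 1.8915 ≈ 0.1956

0.1956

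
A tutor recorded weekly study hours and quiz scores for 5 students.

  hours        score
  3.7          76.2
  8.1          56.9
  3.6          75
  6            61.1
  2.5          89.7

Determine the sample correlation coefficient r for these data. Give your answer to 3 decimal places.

n = 5, Σx = 23.9, Σy = 358.9, Σx² = 134.51, Σy² = 26448.35, Σxy = 1603.68
nΣxy − ΣxΣy = 8018.4 − 8577.71 = -559.31
nΣx² − (Σx)² = 672.55 − 571.21 = 101.34; nΣy² − (Σy)² = 132241.75 − 128809.21 = 3432.54
r = -559.31 / √(101.34 × 3432.54) = -559.31 / 589.7912 ≈ -0.948

-0.948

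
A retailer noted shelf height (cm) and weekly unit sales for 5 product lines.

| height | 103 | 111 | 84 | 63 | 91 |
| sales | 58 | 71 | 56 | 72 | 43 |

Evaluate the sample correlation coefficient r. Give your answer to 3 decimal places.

-0.126

n = 5, Σx = 452, Σy = 300, Σx² = 42236, Σy² = 18574, Σxy = 27008
nΣxy − ΣxΣy = 135040 − 135600 = -560
nΣx² − (Σx)² = 211180 − 204304 = 6876; nΣy² − (Σy)² = 92870 − 90000 = 2870
r = -560 / √(6876 × 2870) = -560 / 4442.3102 ≈ -0.126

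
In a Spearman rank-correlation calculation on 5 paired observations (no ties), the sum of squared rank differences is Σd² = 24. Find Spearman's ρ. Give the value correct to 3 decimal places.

-0.200

ρ = 1 − 6Σd² / [n(n²−1)] = 1 − 6×24 / (5×24)
  = 1 − 144/120 = 1 − 1.2000 ≈ -0.200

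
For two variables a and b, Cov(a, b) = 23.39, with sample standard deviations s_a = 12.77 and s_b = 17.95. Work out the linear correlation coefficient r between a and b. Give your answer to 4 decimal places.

r = Cov(a,b) / (s_a · s_b) = 23.39 / (12.77 × 17.95)
  = 23.39 / 229.2215 ≈ 0.1020

0.1020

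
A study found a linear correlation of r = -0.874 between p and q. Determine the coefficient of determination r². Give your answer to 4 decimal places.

r² = (-0.874)² = 0.7639

0.7639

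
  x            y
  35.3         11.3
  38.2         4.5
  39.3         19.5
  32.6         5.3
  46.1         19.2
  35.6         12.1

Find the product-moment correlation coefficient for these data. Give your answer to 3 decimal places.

n = 6, Σx = 227.1, Σy = 71.9, Σx² = 8705.15, Σy² = 1071.33, Σxy = 2825.8
nΣxy − ΣxΣy = 16954.8 − 16328.49 = 626.31
nΣx² − (Σx)² = 52230.9 − 51574.41 = 656.49; nΣy² − (Σy)² = 6427.98 − 5169.61 = 1258.37
r = 626.31 / √(656.49 × 1258.37) = 626.31 / 908.9045 ≈ 0.689

0.689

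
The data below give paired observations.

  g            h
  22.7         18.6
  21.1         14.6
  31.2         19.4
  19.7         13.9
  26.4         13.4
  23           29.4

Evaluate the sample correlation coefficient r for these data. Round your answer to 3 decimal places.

0.114

n = 6, Σg = 144.1, Σh = 109.3, Σg² = 3547.99, Σh² = 2172.61, Σgh = 2639.35
nΣgh − ΣgΣh = 15836.1 − 15750.13 = 85.97
nΣg² − (Σg)² = 21287.94 − 20764.81 = 523.13; nΣh² − (Σh)² = 13035.66 − 11946.49 = 1089.17
r = 85.97 / √(523.13 × 1089.17) = 85.97 / 754.8361 ≈ 0.114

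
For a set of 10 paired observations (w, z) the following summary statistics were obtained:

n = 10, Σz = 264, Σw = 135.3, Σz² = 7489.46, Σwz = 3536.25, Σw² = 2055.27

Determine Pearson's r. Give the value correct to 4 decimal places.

r = (nΣwz − ΣwΣz) / √[(nΣw² − (Σw)²)(nΣz² − (Σz)²)]
Numerator: 10×3536.25 − 135.3×264 = -356.7
Denominator: √[(20552.7 − 18306.09)(74894.6 − 69696)] = √[2246.61 × 5198.6] = 3417.4884
r = -356.7 / 3417.4884 ≈ -0.1044

-0.1044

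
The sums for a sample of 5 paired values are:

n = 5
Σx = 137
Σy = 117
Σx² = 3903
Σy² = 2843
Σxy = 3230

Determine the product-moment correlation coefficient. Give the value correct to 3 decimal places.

r = (nΣxy − ΣxΣy) / √[(nΣx² − (Σx)²)(nΣy² − (Σy)²)]
Numerator: 5×3230 − 137×117 = 121
Denominator: √[(19515 − 18769)(14215 − 13689)] = √[746 × 526] = 626.4152
r = 121 / 626.4152 ≈ 0.193

0.193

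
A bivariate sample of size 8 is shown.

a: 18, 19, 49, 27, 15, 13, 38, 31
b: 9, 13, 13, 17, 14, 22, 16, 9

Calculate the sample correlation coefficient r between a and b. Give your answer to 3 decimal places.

n = 8, Σa = 210, Σb = 113, Σa² = 6614, Σb² = 1725, Σab = 2888
nΣab − ΣaΣb = 23104 − 23730 = -626
nΣa² − (Σa)² = 52912 − 44100 = 8812; nΣb² − (Σb)² = 13800 − 12769 = 1031
r = -626 / √(8812 × 1031) = -626 / 3014.1619 ≈ -0.208

-0.208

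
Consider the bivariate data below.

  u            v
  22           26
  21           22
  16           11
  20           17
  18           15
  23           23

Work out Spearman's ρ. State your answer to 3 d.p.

0.943

Rank u: 5, 4, 1, 3, 2, 6
Rank v: 6, 4, 1, 3, 2, 5
d = rank(u) − rank(v): -1, 0, 0, 0, 0, 1; Σd² = 2
ρ = 1 − 6Σd² / [n(n²−1)] = 1 − 6×2 / (6×35) = 1 − 12/210 ≈ 0.943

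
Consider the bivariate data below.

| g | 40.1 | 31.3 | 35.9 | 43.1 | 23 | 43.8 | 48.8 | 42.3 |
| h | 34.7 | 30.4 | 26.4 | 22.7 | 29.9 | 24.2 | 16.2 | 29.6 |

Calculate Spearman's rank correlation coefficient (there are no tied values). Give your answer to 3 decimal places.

Rank g: 4, 2, 3, 6, 1, 7, 8, 5
Rank h: 8, 7, 4, 2, 6, 3, 1, 5
d = rank(g) − rank(h): -4, -5, -1, 4, -5, 4, 7, 0; Σd² = 148
ρ = 1 − 6Σd² / [n(n²−1)] = 1 − 6×148 / (8×63) = 1 − 888/504 ≈ -0.762

-0.762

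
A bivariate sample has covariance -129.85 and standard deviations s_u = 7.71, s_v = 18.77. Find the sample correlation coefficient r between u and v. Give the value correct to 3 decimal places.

-0.897

r = Cov(u,v) / (s_u · s_v) = -129.85 / (7.71 × 18.77)
  = -129.85 / 144.7167 ≈ -0.897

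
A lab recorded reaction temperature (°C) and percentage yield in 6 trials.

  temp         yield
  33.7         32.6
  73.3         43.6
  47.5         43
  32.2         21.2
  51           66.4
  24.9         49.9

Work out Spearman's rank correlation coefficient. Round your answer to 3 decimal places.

0.314

Rank temp: 3, 6, 4, 2, 5, 1
Rank yield: 2, 4, 3, 1, 6, 5
d = rank(temp) − rank(yield): 1, 2, 1, 1, -1, -4; Σd² = 24
ρ = 1 − 6Σd² / [n(n²−1)] = 1 − 6×24 / (6×35) = 1 − 144/210 ≈ 0.314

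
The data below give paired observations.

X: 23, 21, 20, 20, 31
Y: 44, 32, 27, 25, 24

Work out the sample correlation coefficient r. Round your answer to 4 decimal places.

n = 5, ΣX = 115, ΣY = 152, ΣX² = 2731, ΣY² = 4890, ΣXY = 3468
nΣXY − ΣXΣY = 17340 − 17480 = -140
nΣX² − (ΣX)² = 13655 − 13225 = 430; nΣY² − (ΣY)² = 24450 − 23104 = 1346
r = -140 / √(430 × 1346) = -140 / 760.7759 ≈ -0.1840

-0.1840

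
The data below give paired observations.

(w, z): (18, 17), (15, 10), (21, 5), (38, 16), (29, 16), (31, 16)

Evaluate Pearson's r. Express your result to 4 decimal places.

0.4854

n = 6, Σw = 152, Σz = 80, Σw² = 4236, Σz² = 1182, Σwz = 2129
nΣwz − ΣwΣz = 12774 − 12160 = 614
nΣw² − (Σw)² = 25416 − 23104 = 2312; nΣz² − (Σz)² = 7092 − 6400 = 692
r = 614 / √(2312 × 692) = 614 / 1264.8731 ≈ 0.4854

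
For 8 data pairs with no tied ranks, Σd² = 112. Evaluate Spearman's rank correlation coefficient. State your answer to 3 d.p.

ρ = 1 − 6Σd² / [n(n²−1)] = 1 − 6×112 / (8×63)
  = 1 − 672/504 = 1 − 1.3333 ≈ -0.333

-0.333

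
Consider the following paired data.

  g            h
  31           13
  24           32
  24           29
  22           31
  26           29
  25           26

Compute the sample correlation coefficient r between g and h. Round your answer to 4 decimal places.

n = 6, Σg = 152, Σh = 160, Σg² = 3898, Σh² = 4512, Σgh = 3953
nΣgh − ΣgΣh = 23718 − 24320 = -602
nΣg² − (Σg)² = 23388 − 23104 = 284; nΣh² − (Σh)² = 27072 − 25600 = 1472
r = -602 / √(284 × 1472) = -602 / 646.5663 ≈ -0.9311

-0.9311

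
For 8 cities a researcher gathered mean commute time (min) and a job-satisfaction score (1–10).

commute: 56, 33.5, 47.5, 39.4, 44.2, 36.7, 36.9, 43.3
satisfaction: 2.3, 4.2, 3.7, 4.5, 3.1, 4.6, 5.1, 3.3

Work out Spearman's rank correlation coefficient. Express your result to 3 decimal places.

Rank commute: 8, 1, 7, 4, 6, 2, 3, 5
Rank satisfaction: 1, 5, 4, 6, 2, 7, 8, 3
d = rank(commute) − rank(satisfaction): 7, -4, 3, -2, 4, -5, -5, 2; Σd² = 148
ρ = 1 − 6Σd² / [n(n²−1)] = 1 − 6×148 / (8×63) = 1 − 888/504 ≈ -0.762

-0.762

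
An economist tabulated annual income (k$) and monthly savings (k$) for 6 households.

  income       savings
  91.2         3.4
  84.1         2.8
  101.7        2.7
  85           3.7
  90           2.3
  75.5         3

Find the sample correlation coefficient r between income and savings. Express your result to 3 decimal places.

n = 6, Σx = 527.5, Σy = 17.9, Σx² = 46758.39, Σy² = 54.67, Σxy = 1568.15
nΣxy − ΣxΣy = 9408.9 − 9442.25 = -33.35
nΣx² − (Σx)² = 280550.34 − 278256.25 = 2294.09; nΣy² − (Σy)² = 328.02 − 320.41 = 7.61
r = -33.35 / √(2294.09 × 7.61) = -33.35 / 132.1288 ≈ -0.252

-0.252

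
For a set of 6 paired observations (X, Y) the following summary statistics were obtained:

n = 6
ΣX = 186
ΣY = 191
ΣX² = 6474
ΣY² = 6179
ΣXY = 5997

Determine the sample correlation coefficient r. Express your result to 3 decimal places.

0.287

r = (nΣXY − ΣXΣY) / √[(nΣX² − (ΣX)²)(nΣY² − (ΣY)²)]
Numerator: 6×5997 − 186×191 = 456
Denominator: √[(38844 − 34596)(37074 − 36481)] = √[4248 × 593] = 1587.1559
r = 456 / 1587.1559 ≈ 0.287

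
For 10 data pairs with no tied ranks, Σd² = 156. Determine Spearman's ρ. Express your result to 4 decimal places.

0.0545

ρ = 1 − 6Σd² / [n(n²−1)] = 1 − 6×156 / (10×99)
  = 1 − 936/990 = 1 − 0.94545 ≈ 0.0545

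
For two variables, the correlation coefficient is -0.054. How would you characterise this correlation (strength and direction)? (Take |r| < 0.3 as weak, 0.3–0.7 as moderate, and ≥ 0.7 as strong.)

weak negative

r = -0.054 < 0 so the relationship is negative.
|r| = 0.054, which falls in the weak range.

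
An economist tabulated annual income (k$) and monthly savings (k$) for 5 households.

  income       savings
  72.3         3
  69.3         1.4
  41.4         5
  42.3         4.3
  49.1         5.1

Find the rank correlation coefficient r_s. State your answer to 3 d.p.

-0.600

Rank income: 5, 4, 1, 2, 3
Rank savings: 2, 1, 4, 3, 5
d = rank(income) − rank(savings): 3, 3, -3, -1, -2; Σd² = 32
ρ = 1 − 6Σd² / [n(n²−1)] = 1 − 6×32 / (5×24) = 1 − 192/120 ≈ -0.600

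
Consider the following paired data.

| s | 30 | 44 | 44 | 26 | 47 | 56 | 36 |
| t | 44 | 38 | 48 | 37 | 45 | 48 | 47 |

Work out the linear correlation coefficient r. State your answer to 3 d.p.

0.521

n = 7, Σs = 283, Σt = 307, Σs² = 12089, Σt² = 13591, Σst = 12561
nΣst − ΣsΣt = 87927 − 86881 = 1046
nΣs² − (Σs)² = 84623 − 80089 = 4534; nΣt² − (Σt)² = 95137 − 94249 = 888
r = 1046 / √(4534 × 888) = 1046 / 2006.5373 ≈ 0.521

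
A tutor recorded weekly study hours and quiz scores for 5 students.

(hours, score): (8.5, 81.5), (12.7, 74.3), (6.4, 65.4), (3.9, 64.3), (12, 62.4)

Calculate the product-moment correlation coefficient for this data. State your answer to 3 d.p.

0.231

n = 5, Σx = 43.5, Σy = 347.9, Σx² = 433.71, Σy² = 24468.15, Σxy = 3054.49
nΣxy − ΣxΣy = 15272.45 − 15133.65 = 138.8
nΣx² − (Σx)² = 2168.55 − 1892.25 = 276.3; nΣy² − (Σy)² = 122340.75 − 121034.41 = 1306.34
r = 138.8 / √(276.3 × 1306.34) = 138.8 / 600.7843 ≈ 0.231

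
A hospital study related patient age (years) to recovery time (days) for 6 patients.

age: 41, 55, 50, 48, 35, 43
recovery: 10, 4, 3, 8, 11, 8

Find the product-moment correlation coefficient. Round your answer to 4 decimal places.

n = 6, Σx = 272, Σy = 44, Σx² = 12584, Σy² = 374, Σxy = 1893
nΣxy − ΣxΣy = 11358 − 11968 = -610
nΣx² − (Σx)² = 75504 − 73984 = 1520; nΣy² − (Σy)² = 2244 − 1936 = 308
r = -610 / √(1520 × 308) = -610 / 684.2222 ≈ -0.8915

-0.8915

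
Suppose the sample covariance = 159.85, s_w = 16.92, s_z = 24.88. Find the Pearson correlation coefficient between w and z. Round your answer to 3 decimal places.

0.380

r = Cov(w,z) / (s_w · s_z) = 159.85 / (16.92 × 24.88)
  = 159.85 / 420.9696 ≈ 0.380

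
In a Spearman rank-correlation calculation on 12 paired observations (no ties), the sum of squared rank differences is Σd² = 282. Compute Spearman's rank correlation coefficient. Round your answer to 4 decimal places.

0.0140

ρ = 1 − 6Σd² / [n(n²−1)] = 1 − 6×282 / (12×143)
  = 1 − 1692/1716 = 1 − 0.98601 ≈ 0.0140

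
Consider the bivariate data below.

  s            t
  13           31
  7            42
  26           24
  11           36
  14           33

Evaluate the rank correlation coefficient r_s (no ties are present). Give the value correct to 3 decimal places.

Rank s: 3, 1, 5, 2, 4
Rank t: 2, 5, 1, 4, 3
d = rank(s) − rank(t): 1, -4, 4, -2, 1; Σd² = 38
ρ = 1 − 6Σd² / [n(n²−1)] = 1 − 6×38 / (5×24) = 1 − 228/120 ≈ -0.900

-0.900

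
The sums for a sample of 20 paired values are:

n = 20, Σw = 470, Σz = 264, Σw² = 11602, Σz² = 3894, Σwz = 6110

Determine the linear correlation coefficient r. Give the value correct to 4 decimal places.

-0.1969

r = (nΣwz − ΣwΣz) / √[(nΣw² − (Σw)²)(nΣz² − (Σz)²)]
Numerator: 20×6110 − 470×264 = -1880
Denominator: √[(232040 − 220900)(77880 − 69696)] = √[11140 × 8184] = 9548.2857
r = -1880 / 9548.2857 ≈ -0.1969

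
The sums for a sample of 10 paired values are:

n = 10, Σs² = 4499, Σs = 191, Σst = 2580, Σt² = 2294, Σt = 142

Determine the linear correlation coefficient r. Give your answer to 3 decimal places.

r = (nΣst − ΣsΣt) / √[(nΣs² − (Σs)²)(nΣt² − (Σt)²)]
Numerator: 10×2580 − 191×142 = -1322
Denominator: √[(44990 − 36481)(22940 − 20164)] = √[8509 × 2776] = 4860.1424
r = -1322 / 4860.1424 ≈ -0.272

-0.272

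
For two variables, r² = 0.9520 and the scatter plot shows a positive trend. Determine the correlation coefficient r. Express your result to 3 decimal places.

|r| = √0.9520 = 0.976
The association is positive, so r = 0.976.

0.976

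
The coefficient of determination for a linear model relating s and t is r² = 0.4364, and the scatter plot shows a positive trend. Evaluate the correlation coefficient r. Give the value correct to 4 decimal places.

|r| = √0.4364 = 0.6606
The association is positive, so r = 0.6606.

0.6606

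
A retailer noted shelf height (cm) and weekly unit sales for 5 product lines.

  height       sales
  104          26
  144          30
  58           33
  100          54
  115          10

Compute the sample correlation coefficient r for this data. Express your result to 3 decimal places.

n = 5, Σx = 521, Σy = 153, Σx² = 58141, Σy² = 5681, Σxy = 15488
nΣxy − ΣxΣy = 77440 − 79713 = -2273
nΣx² − (Σx)² = 290705 − 271441 = 19264; nΣy² − (Σy)² = 28405 − 23409 = 4996
r = -2273 / √(19264 × 4996) = -2273 / 9810.3488 ≈ -0.232

-0.232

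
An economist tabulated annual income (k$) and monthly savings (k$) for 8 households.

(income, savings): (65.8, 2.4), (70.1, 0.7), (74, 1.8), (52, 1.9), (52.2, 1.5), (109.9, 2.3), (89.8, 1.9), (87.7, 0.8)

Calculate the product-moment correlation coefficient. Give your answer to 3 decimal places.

0.124

n = 8, Σx = 601.5, Σy = 13.3, Σx² = 47981.83, Σy² = 24.89, Σxy = 1010.84
nΣxy − ΣxΣy = 8086.72 − 7999.95 = 86.77
nΣx² − (Σx)² = 383854.64 − 361802.25 = 22052.39; nΣy² − (Σy)² = 199.12 − 176.89 = 22.23
r = 86.77 / √(22052.39 × 22.23) = 86.77 / 700.1604 ≈ 0.124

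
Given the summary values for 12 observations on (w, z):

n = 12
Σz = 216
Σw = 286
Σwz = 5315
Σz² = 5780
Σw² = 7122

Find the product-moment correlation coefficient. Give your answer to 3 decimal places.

r = (nΣwz − ΣwΣz) / √[(nΣw² − (Σw)²)(nΣz² − (Σz)²)]
Numerator: 12×5315 − 286×216 = 2004
Denominator: √[(85464 − 81796)(69360 − 46656)] = √[3668 × 22704] = 9125.6930
r = 2004 / 9125.6930 ≈ 0.220

0.220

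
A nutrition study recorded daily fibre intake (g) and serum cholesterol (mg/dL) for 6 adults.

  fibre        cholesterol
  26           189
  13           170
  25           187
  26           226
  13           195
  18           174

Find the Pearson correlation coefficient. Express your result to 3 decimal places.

n = 6, Σx = 121, Σy = 1141, Σx² = 2639, Σy² = 218967, Σxy = 23342
nΣxy − ΣxΣy = 140052 − 138061 = 1991
nΣx² − (Σx)² = 15834 − 14641 = 1193; nΣy² − (Σy)² = 1313802 − 1301881 = 11921
r = 1991 / √(1193 × 11921) = 1991 / 3771.1740 ≈ 0.528

0.528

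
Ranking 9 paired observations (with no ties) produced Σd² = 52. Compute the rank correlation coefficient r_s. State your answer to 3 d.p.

0.567

ρ = 1 − 6Σd² / [n(n²−1)] = 1 − 6×52 / (9×80)
  = 1 − 312/720 = 1 − 0.4333 ≈ 0.567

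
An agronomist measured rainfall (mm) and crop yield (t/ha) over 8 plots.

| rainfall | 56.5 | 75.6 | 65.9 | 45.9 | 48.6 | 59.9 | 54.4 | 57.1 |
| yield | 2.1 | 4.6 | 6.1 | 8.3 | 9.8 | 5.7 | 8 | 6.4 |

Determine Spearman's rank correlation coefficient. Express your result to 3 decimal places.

Rank rainfall: 4, 8, 7, 1, 2, 6, 3, 5
Rank yield: 1, 2, 4, 7, 8, 3, 6, 5
d = rank(rainfall) − rank(yield): 3, 6, 3, -6, -6, 3, -3, 0; Σd² = 144
ρ = 1 − 6Σd² / [n(n²−1)] = 1 − 6×144 / (8×63) = 1 − 864/504 ≈ -0.714

-0.714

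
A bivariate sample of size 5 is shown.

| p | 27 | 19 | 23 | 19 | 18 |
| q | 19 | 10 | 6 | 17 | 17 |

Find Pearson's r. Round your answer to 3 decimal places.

0.086

n = 5, Σp = 106, Σq = 69, Σp² = 2304, Σq² = 1075, Σpq = 1470
nΣpq − ΣpΣq = 7350 − 7314 = 36
nΣp² − (Σp)² = 11520 − 11236 = 284; nΣq² − (Σq)² = 5375 − 4761 = 614
r = 36 / √(284 × 614) = 36 / 417.5835 ≈ 0.086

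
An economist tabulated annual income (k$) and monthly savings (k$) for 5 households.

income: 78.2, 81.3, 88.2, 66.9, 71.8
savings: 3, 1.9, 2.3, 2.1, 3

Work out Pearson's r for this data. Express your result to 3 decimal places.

-0.160

n = 5, Σx = 386.4, Σy = 12.3, Σx² = 30135.02, Σy² = 31.31, Σxy = 947.82
nΣxy − ΣxΣy = 4739.1 − 4752.72 = -13.62
nΣx² − (Σx)² = 150675.1 − 149304.96 = 1370.14; nΣy² − (Σy)² = 156.55 − 151.29 = 5.26
r = -13.62 / √(1370.14 × 5.26) = -13.62 / 84.8937 ≈ -0.160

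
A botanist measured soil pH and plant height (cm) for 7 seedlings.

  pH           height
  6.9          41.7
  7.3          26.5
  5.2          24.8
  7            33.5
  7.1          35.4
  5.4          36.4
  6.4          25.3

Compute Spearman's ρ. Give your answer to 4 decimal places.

0.2143

Rank pH: 4, 7, 1, 5, 6, 2, 3
Rank height: 7, 3, 1, 4, 5, 6, 2
d = rank(pH) − rank(height): -3, 4, 0, 1, 1, -4, 1; Σd² = 44
ρ = 1 − 6Σd² / [n(n²−1)] = 1 − 6×44 / (7×48) = 1 − 264/336 ≈ 0.2143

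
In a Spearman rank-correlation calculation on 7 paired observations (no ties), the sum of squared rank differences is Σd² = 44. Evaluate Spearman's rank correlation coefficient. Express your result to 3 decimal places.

ρ = 1 − 6Σd² / [n(n²−1)] = 1 − 6×44 / (7×48)
  = 1 − 264/336 = 1 − 0.7857 ≈ 0.214

0.214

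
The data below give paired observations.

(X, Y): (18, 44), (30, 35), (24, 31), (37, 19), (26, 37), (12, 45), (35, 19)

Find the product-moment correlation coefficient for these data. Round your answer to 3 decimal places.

n = 7, ΣX = 182, ΣY = 230, ΣX² = 5214, ΣY² = 8238, ΣXY = 5456
nΣXY − ΣXΣY = 38192 − 41860 = -3668
nΣX² − (ΣX)² = 36498 − 33124 = 3374; nΣY² − (ΣY)² = 57666 − 52900 = 4766
r = -3668 / √(3374 × 4766) = -3668 / 4010.0479 ≈ -0.915

-0.915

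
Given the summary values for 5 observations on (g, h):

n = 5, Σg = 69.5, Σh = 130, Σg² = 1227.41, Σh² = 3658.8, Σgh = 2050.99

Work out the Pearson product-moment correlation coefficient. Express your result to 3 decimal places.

r = (nΣgh − ΣgΣh) / √[(nΣg² − (Σg)²)(nΣh² − (Σh)²)]
Numerator: 5×2050.99 − 69.5×130 = 1219.95
Denominator: √[(6137.05 − 4830.25)(18294 − 16900)] = √[1306.8 × 1394] = 1349.6960
r = 1219.95 / 1349.6960 ≈ 0.904

0.904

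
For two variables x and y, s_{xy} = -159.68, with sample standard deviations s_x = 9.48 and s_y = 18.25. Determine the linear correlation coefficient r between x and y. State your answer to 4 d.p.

-0.9230

r = Cov(x,y) / (s_x · s_y) = -159.68 / (9.48 × 18.25)
  = -159.68 / 173.0100 ≈ -0.9230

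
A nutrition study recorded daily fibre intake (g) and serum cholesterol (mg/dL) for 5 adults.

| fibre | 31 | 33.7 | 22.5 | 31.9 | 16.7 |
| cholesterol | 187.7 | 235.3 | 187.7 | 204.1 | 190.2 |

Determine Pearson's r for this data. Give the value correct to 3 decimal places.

n = 5, Σx = 135.8, Σy = 1005, Σx² = 3899.44, Σy² = 203661.52, Σxy = 27658.69
nΣxy − ΣxΣy = 138293.45 − 136479 = 1814.45
nΣx² − (Σx)² = 19497.2 − 18441.64 = 1055.56; nΣy² − (Σy)² = 1018307.6 − 1010025 = 8282.6
r = 1814.45 / √(1055.56 × 8282.6) = 1814.45 / 2956.8194 ≈ 0.614

0.614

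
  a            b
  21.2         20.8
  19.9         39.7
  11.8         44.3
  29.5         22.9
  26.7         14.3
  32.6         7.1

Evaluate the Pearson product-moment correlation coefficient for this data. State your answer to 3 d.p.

-0.878

n = 6, Σa = 141.7, Σb = 149.1, Σa² = 3630.59, Σb² = 4750.53, Σab = 3042.55
nΣab − ΣaΣb = 18255.3 − 21127.47 = -2872.17
nΣa² − (Σa)² = 21783.54 − 20078.89 = 1704.65; nΣb² − (Σb)² = 28503.18 − 22230.81 = 6272.37
r = -2872.17 / √(1704.65 × 6272.37) = -2872.17 / 3269.8923 ≈ -0.878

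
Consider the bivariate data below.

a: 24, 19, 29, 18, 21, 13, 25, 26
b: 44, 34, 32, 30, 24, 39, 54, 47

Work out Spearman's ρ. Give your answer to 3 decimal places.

Rank a: 5, 3, 8, 2, 4, 1, 6, 7
Rank b: 6, 4, 3, 2, 1, 5, 8, 7
d = rank(a) − rank(b): -1, -1, 5, 0, 3, -4, -2, 0; Σd² = 56
ρ = 1 − 6Σd² / [n(n²−1)] = 1 − 6×56 / (8×63) = 1 − 336/504 ≈ 0.333

0.333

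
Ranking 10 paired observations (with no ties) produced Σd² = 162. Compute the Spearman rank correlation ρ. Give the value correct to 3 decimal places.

ρ = 1 − 6Σd² / [n(n²−1)] = 1 − 6×162 / (10×99)
  = 1 − 972/990 = 1 − 0.9818 ≈ 0.018

0.018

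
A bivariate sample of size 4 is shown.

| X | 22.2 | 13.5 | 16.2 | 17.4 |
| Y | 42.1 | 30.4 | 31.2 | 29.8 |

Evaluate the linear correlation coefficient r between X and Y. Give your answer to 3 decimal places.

n = 4, ΣX = 69.3, ΣY = 133.5, ΣX² = 1240.29, ΣY² = 4558.05, ΣXY = 2368.98
nΣXY − ΣXΣY = 9475.92 − 9251.55 = 224.37
nΣX² − (ΣX)² = 4961.16 − 4802.49 = 158.67; nΣY² − (ΣY)² = 18232.2 − 17822.25 = 409.95
r = 224.37 / √(158.67 × 409.95) = 224.37 / 255.0427 ≈ 0.880

0.880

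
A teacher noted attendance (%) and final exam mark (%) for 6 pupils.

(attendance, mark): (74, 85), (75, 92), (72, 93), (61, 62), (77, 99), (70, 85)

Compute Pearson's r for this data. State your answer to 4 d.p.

n = 6, Σx = 429, Σy = 516, Σx² = 30835, Σy² = 45208, Σxy = 37241
nΣxy − ΣxΣy = 223446 − 221364 = 2082
nΣx² − (Σx)² = 185010 − 184041 = 969; nΣy² − (Σy)² = 271248 − 266256 = 4992
r = 2082 / √(969 × 4992) = 2082 / 2199.3745 ≈ 0.9466

0.9466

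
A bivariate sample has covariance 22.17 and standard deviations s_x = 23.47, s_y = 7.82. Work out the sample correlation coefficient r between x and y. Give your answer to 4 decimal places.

r = Cov(x,y) / (s_x · s_y) = 22.17 / (23.47 × 7.82)
  = 22.17 / 183.5354 ≈ 0.1208

0.1208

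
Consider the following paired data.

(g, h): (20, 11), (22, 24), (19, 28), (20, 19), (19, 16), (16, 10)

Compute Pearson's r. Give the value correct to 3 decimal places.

0.514

n = 6, Σg = 116, Σh = 108, Σg² = 2262, Σh² = 2198, Σgh = 2124
nΣgh − ΣgΣh = 12744 − 12528 = 216
nΣg² − (Σg)² = 13572 − 13456 = 116; nΣh² − (Σh)² = 13188 − 11664 = 1524
r = 216 / √(116 × 1524) = 216 / 420.4569 ≈ 0.514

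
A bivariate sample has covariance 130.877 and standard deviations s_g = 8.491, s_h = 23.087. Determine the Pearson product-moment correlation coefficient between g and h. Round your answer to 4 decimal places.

r = Cov(g,h) / (s_g · s_h) = 130.877 / (8.491 × 23.087)
  = 130.877 / 196.0317 ≈ 0.6676

0.6676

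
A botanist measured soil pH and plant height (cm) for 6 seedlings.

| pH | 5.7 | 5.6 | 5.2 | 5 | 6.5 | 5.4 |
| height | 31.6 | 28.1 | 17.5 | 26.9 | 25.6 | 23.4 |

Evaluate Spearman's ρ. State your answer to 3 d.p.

Rank pH: 5, 4, 2, 1, 6, 3
Rank height: 6, 5, 1, 4, 3, 2
d = rank(pH) − rank(height): -1, -1, 1, -3, 3, 1; Σd² = 22
ρ = 1 − 6Σd² / [n(n²−1)] = 1 − 6×22 / (6×35) = 1 − 132/210 ≈ 0.371

0.371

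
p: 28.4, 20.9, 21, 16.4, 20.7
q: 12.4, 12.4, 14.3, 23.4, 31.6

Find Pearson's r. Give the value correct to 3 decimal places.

n = 5, Σp = 107.4, Σq = 94.1, Σp² = 2381.82, Σq² = 2058.13, Σpq = 1949.5
nΣpq − ΣpΣq = 9747.5 − 10106.34 = -358.84
nΣp² − (Σp)² = 11909.1 − 11534.76 = 374.34; nΣq² − (Σq)² = 10290.65 − 8854.81 = 1435.84
r = -358.84 / √(374.34 × 1435.84) = -358.84 / 733.1387 ≈ -0.489

-0.489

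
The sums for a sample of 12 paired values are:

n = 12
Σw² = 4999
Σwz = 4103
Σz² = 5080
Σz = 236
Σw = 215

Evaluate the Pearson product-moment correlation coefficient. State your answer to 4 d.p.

-0.1767

r = (nΣwz − ΣwΣz) / √[(nΣw² − (Σw)²)(nΣz² − (Σz)²)]
Numerator: 12×4103 − 215×236 = -1504
Denominator: √[(59988 − 46225)(60960 − 55696)] = √[13763 × 5264] = 8511.6645
r = -1504 / 8511.6645 ≈ -0.1767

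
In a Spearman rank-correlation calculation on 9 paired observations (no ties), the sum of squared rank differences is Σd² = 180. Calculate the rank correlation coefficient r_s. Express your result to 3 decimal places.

ρ = 1 − 6Σd² / [n(n²−1)] = 1 − 6×180 / (9×80)
  = 1 − 1080/720 = 1 − 1.5000 ≈ -0.500

-0.500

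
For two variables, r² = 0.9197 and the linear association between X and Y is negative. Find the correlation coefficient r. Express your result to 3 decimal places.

-0.959

|r| = √0.9197 = 0.959
The association is negative, so r = −0.959.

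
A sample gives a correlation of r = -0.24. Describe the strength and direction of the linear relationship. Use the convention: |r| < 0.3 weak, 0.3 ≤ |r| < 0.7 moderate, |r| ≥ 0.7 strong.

r = -0.24 < 0 so the relationship is negative.
|r| = 0.24, which falls in the weak range.

weak negative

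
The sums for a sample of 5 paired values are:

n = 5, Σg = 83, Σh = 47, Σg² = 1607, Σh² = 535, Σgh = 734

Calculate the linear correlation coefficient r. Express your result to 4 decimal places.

r = (nΣgh − ΣgΣh) / √[(nΣg² − (Σg)²)(nΣh² − (Σh)²)]
Numerator: 5×734 − 83×47 = -231
Denominator: √[(8035 − 6889)(2675 − 2209)] = √[1146 × 466] = 730.7777
r = -231 / 730.7777 ≈ -0.3161

-0.3161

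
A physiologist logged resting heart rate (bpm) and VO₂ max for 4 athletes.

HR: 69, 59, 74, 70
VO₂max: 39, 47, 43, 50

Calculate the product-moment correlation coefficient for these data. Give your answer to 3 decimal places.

n = 4, Σx = 272, Σy = 179, Σx² = 18618, Σy² = 8079, Σxy = 12146
nΣxy − ΣxΣy = 48584 − 48688 = -104
nΣx² − (Σx)² = 74472 − 73984 = 488; nΣy² − (Σy)² = 32316 − 32041 = 275
r = -104 / √(488 × 275) = -104 / 366.3332 ≈ -0.284

-0.284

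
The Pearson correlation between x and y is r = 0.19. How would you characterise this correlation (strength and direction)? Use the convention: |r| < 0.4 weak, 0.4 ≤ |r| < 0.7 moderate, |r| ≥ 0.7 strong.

r = 0.19 > 0 so the relationship is positive.
|r| = 0.19, which falls in the weak range.

weak positive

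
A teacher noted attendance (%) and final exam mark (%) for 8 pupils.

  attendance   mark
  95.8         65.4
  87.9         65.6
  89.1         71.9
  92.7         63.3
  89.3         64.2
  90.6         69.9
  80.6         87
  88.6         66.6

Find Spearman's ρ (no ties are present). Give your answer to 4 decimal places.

Rank attendance: 8, 2, 4, 7, 5, 6, 1, 3
Rank mark: 3, 4, 7, 1, 2, 6, 8, 5
d = rank(attendance) − rank(mark): 5, -2, -3, 6, 3, 0, -7, -2; Σd² = 136
ρ = 1 − 6Σd² / [n(n²−1)] = 1 − 6×136 / (8×63) = 1 − 816/504 ≈ -0.6190

-0.6190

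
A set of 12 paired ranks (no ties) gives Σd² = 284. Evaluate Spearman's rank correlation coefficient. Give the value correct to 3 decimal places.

ρ = 1 − 6Σd² / [n(n²−1)] = 1 − 6×284 / (12×143)
  = 1 − 1704/1716 = 1 − 0.9930 ≈ 0.007

0.007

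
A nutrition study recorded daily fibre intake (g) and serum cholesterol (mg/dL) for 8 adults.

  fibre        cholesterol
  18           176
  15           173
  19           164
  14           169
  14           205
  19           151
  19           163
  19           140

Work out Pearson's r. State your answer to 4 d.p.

-0.7072

n = 8, Σx = 137, Σy = 1341, Σx² = 2385, Σy² = 227357, Σxy = 22741
nΣxy − ΣxΣy = 181928 − 183717 = -1789
nΣx² − (Σx)² = 19080 − 18769 = 311; nΣy² − (Σy)² = 1818856 − 1798281 = 20575
r = -1789 / √(311 × 20575) = -1789 / 2529.5899 ≈ -0.7072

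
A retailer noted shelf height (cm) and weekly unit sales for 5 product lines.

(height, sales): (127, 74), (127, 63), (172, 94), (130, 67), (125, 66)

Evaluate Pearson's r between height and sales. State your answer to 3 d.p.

0.944

n = 5, Σx = 681, Σy = 364, Σx² = 94367, Σy² = 27126, Σxy = 50527
nΣxy − ΣxΣy = 252635 − 247884 = 4751
nΣx² − (Σx)² = 471835 − 463761 = 8074; nΣy² − (Σy)² = 135630 − 132496 = 3134
r = 4751 / √(8074 × 3134) = 4751 / 5030.2998 ≈ 0.944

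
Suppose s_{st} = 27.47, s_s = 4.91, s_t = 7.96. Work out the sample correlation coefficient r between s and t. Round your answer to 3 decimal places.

0.703

r = Cov(s,t) / (s_s · s_t) = 27.47 / (4.91 × 7.96)
  = 27.47 / 39.0836 ≈ 0.703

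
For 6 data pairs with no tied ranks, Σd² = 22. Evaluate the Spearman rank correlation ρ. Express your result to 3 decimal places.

0.371

ρ = 1 − 6Σd² / [n(n²−1)] = 1 − 6×22 / (6×35)
  = 1 − 132/210 = 1 − 0.6286 ≈ 0.371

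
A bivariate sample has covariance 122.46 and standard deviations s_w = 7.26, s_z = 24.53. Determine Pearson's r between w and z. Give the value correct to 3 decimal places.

0.688

r = Cov(w,z) / (s_w · s_z) = 122.46 / (7.26 × 24.53)
  = 122.46 / 178.0878 ≈ 0.688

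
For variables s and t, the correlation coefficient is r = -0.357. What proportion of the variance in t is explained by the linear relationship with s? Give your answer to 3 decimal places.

r² = (-0.357)² = 0.127

0.127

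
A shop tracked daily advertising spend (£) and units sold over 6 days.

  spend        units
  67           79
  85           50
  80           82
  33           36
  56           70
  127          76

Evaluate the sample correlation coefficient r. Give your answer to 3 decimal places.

n = 6, Σx = 448, Σy = 393, Σx² = 38468, Σy² = 27437, Σxy = 30863
nΣxy − ΣxΣy = 185178 − 176064 = 9114
nΣx² − (Σx)² = 230808 − 200704 = 30104; nΣy² − (Σy)² = 164622 − 154449 = 10173
r = 9114 / √(30104 × 10173) = 9114 / 17499.9426 ≈ 0.521

0.521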